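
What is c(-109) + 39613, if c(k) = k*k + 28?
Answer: 51522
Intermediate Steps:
c(k) = 28 + k² (c(k) = k² + 28 = 28 + k²)
c(-109) + 39613 = (28 + (-109)²) + 39613 = (28 + 11881) + 39613 = 11909 + 39613 = 51522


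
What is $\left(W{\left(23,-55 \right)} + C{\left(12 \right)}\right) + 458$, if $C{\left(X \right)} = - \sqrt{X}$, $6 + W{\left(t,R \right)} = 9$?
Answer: $461 - 2 \sqrt{3} \approx 457.54$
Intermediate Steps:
$W{\left(t,R \right)} = 3$ ($W{\left(t,R \right)} = -6 + 9 = 3$)
$\left(W{\left(23,-55 \right)} + C{\left(12 \right)}\right) + 458 = \left(3 - \sqrt{12}\right) + 458 = \left(3 - 2 \sqrt{3}\right) + 458 = 461 - 2 \sqrt{3}$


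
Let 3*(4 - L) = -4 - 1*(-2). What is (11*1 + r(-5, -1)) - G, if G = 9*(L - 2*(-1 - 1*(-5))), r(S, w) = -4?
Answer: 37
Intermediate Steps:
L = 14/3 (L = 4 - (-4 - 1*(-2))/3 = 4 - (-4 + 2)/3 = 4 - ⅓*(-2) = 4 + ⅔ = 14/3 ≈ 4.6667)
G = -30 (G = 9*(14/3 - 2*(-1 - 1*(-5))) = 9*(14/3 - 2*(-1 + 5)) = 9*(14/3 - 2*4) = 9*(14/3 - 8) = 9*(-10/3) = -30)
(11*1 + r(-5, -1)) - G = (11*1 - 4) - 1*(-30) = (11 - 4) + 30 = 7 + 30 = 37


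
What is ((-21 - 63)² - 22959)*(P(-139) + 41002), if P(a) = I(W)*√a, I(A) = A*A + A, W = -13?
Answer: -652054806 - 2480868*I*√139 ≈ -6.5205e+8 - 2.9249e+7*I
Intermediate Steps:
I(A) = A + A² (I(A) = A² + A = A + A²)
P(a) = 156*√a (P(a) = (-13*(1 - 13))*√a = (-13*(-12))*√a = 156*√a)
((-21 - 63)² - 22959)*(P(-139) + 41002) = ((-21 - 63)² - 22959)*(156*√(-139) + 41002) = ((-84)² - 22959)*(156*(I*√139) + 41002) = (7056 - 22959)*(156*I*√139 + 41002) = -15903*(41002 + 156*I*√139) = -652054806 - 2480868*I*√139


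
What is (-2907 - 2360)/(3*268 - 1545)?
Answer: 5267/741 ≈ 7.1080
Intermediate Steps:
(-2907 - 2360)/(3*268 - 1545) = -5267/(804 - 1545) = -5267/(-741) = -5267*(-1/741) = 5267/741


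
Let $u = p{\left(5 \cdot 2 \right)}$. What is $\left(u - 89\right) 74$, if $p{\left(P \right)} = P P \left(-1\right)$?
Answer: $-13986$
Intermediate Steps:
$p{\left(P \right)} = - P^{2}$ ($p{\left(P \right)} = P^{2} \left(-1\right) = - P^{2}$)
$u = -100$ ($u = - \left(5 \cdot 2\right)^{2} = - 10^{2} = \left(-1\right) 100 = -100$)
$\left(u - 89\right) 74 = \left(-100 - 89\right) 74 = \left(-189\right) 74 = -13986$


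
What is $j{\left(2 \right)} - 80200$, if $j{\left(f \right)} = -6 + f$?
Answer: $-80204$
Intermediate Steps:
$j{\left(2 \right)} - 80200 = \left(-6 + 2\right) - 80200 = -4 - 80200 = -80204$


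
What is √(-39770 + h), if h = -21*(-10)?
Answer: 2*I*√9890 ≈ 198.9*I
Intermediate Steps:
h = 210 (h = -1*(-210) = 210)
√(-39770 + h) = √(-39770 + 210) = √(-39560) = 2*I*√9890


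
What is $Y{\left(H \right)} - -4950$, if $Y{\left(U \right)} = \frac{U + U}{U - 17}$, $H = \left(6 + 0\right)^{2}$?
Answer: $\frac{94122}{19} \approx 4953.8$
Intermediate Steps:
$H = 36$ ($H = 6^{2} = 36$)
$Y{\left(U \right)} = \frac{2 U}{-17 + U}$
$Y{\left(H \right)} - -4950 = 2 \cdot 36 \frac{1}{-17 + 36} - -4950 = 2 \cdot 36 \cdot \frac{1}{19} + 4950 = \frac{72}{19} + 4950 = \frac{94122}{19}$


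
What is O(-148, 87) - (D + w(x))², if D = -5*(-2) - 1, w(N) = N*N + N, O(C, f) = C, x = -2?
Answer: -269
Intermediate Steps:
w(N) = N + N² (w(N) = N² + N = N + N²)
D = 9 (D = 10 - 1 = 9)
O(-148, 87) - (D + w(x))² = -148 - (9 - 2*(1 - 2))² = -148 - (9 - 2*(-1))² = -148 - (9 + 2)² = -148 - 1*11² = -148 - 1*121 = -148 - 121 = -269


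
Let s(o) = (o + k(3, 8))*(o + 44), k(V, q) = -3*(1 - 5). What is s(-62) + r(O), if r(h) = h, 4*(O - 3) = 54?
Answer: 1833/2 ≈ 916.50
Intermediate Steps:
k(V, q) = 12 (k(V, q) = -3*(-4) = 12)
s(o) = (12 + o)*(44 + o) (s(o) = (o + 12)*(o + 44) = (12 + o)*(44 + o))
O = 33/2 (O = 3 + (¼)*54 = 3 + 27/2 = 33/2 ≈ 16.500)
s(-62) + r(O) = (528 + (-62)² + 56*(-62)) + 33/2 = (528 + 3844 - 3472) + 33/2 = 900 + 33/2 = 1833/2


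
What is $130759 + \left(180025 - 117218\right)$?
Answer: $193566$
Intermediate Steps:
$130759 + \left(180025 - 117218\right) = 130759 + 62807 = 193566$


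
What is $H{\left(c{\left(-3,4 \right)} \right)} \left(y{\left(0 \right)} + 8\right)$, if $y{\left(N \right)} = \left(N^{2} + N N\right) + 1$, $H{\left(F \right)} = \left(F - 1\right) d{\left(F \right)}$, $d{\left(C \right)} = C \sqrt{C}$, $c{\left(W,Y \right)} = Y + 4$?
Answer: $1008 \sqrt{2} \approx 1425.5$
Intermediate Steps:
$c{\left(W,Y \right)} = 4 + Y$
$d{\left(C \right)} = C^{\frac{3}{2}}$
$H{\left(F \right)} = F^{\frac{3}{2}} \left(-1 + F\right)$ ($H{\left(F \right)} = \left(F - 1\right) F^{\frac{3}{2}} = \left(-1 + F\right) F^{\frac{3}{2}} = F^{\frac{3}{2}} \left(-1 + F\right)$)
$y{\left(N \right)} = 1 + 2 N^{2}$ ($y{\left(N \right)} = \left(N^{2} + N^{2}\right) + 1 = 2 N^{2} + 1 = 1 + 2 N^{2}$)
$H{\left(c{\left(-3,4 \right)} \right)} \left(y{\left(0 \right)} + 8\right) = \left(4 + 4\right)^{\frac{3}{2}} \left(-1 + \left(4 + 4\right)\right) \left(\left(1 + 2 \cdot 0^{2}\right) + 8\right) = 8^{\frac{3}{2}} \left(-1 + 8\right) \left(\left(1 + 2 \cdot 0\right) + 8\right) = 16 \sqrt{2} \cdot 7 \left(\left(1 + 0\right) + 8\right) = 112 \sqrt{2} \left(1 + 8\right) = 112 \sqrt{2} \cdot 9 = 1008 \sqrt{2}$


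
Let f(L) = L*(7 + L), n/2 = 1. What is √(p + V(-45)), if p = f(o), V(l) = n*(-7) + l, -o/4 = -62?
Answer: √63181 ≈ 251.36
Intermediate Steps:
o = 248 (o = -4*(-62) = 248)
n = 2 (n = 2*1 = 2)
V(l) = -14 + l (V(l) = 2*(-7) + l = -14 + l)
p = 63240 (p = 248*(7 + 248) = 248*255 = 63240)
√(p + V(-45)) = √(63240 + (-14 - 45)) = √(63240 - 59) = √63181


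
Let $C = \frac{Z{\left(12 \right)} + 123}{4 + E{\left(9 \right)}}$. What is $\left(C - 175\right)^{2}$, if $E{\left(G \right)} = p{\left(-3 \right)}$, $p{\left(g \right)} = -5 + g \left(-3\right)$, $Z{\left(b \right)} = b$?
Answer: $\frac{1600225}{64} \approx 25004.0$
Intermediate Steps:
$p{\left(g \right)} = -5 - 3 g$
$E{\left(G \right)} = 4$ ($E{\left(G \right)} = -5 - -9 = -5 + 9 = 4$)
$C = \frac{135}{8}$ ($C = \frac{12 + 123}{4 + 4} = \frac{135}{8} \approx 16.875$)
$\left(C - 175\right)^{2} = \left(\frac{135}{8} - 175\right)^{2} = \left(- \frac{1265}{8}\right)^{2} = \frac{1600225}{64}$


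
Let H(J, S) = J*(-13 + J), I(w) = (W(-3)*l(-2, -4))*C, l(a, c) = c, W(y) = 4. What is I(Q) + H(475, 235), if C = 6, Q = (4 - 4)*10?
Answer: 219354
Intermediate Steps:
Q = 0 (Q = 0*10 = 0)
I(w) = -96 (I(w) = (4*(-4))*6 = -16*6 = -96)
I(Q) + H(475, 235) = -96 + 475*(-13 + 475) = -96 + 475*462 = -96 + 219450 = 219354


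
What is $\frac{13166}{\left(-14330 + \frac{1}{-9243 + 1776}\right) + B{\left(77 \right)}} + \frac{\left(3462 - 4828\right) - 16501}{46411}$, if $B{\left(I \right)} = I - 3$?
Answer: $- \frac{6464623799993}{4940430204283} \approx -1.3085$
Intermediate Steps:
$B{\left(I \right)} = -3 + I$ ($B{\left(I \right)} = I - 3 = -3 + I$)
$\frac{13166}{\left(-14330 + \frac{1}{-9243 + 1776}\right) + B{\left(77 \right)}} + \frac{\left(3462 - 4828\right) - 16501}{46411} = \frac{13166}{\left(-14330 + \frac{1}{-9243 + 1776}\right) + \left(-3 + 77\right)} + \frac{\left(3462 - 4828\right) - 16501}{46411} = \frac{13166}{\left(-14330 + \frac{1}{-7467}\right) + 74} + \left(-1366 - 16501\right) \frac{1}{46411} = \frac{13166}{\left(-14330 - \frac{1}{7467}\right) + 74} - \frac{17867}{46411} = \frac{13166}{- \frac{107002111}{7467} + 74} - \frac{17867}{46411} = \frac{13166}{- \frac{106449553}{7467}} - \frac{17867}{46411} = 13166 \left(- \frac{7467}{106449553}\right) - \frac{17867}{46411} = - \frac{98310522}{106449553} - \frac{17867}{46411} = - \frac{6464623799993}{4940430204283}$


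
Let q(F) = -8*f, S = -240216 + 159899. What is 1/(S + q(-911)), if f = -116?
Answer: -1/79389 ≈ -1.2596e-5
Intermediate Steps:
S = -80317
q(F) = 928 (q(F) = -8*(-116) = 928)
1/(S + q(-911)) = 1/(-80317 + 928) = 1/(-79389) = -1/79389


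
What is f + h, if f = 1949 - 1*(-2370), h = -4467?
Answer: -148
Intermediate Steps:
f = 4319 (f = 1949 + 2370 = 4319)
f + h = 4319 - 4467 = -148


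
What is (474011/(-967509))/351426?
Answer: -474011/340007817834 ≈ -1.3941e-6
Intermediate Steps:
(474011/(-967509))/351426 = (474011*(-1/967509))*(1/351426) = -474011/967509*1/351426 = -474011/340007817834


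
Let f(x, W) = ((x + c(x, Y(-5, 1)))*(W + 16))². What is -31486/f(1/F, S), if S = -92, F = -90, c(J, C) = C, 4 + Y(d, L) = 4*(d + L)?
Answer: -31879575/2341879922 ≈ -0.013613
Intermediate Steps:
Y(d, L) = -4 + 4*L + 4*d (Y(d, L) = -4 + 4*(d + L) = -4 + 4*(L + d) = -4 + (4*L + 4*d) = -4 + 4*L + 4*d)
f(x, W) = (-20 + x)²*(16 + W)² (f(x, W) = ((x + (-4 + 4*1 + 4*(-5)))*(W + 16))² = ((x + (-4 + 4 - 20))*(16 + W))² = ((x - 20)*(16 + W))² = ((-20 + x)*(16 + W))² = (-20 + x)²*(16 + W)²)
-31486/f(1/F, S) = -31486*1/((-20 + 1/(-90))²*(16 - 92)²) = -31486*1/(5776*(-20 - 1/90)²) = -31486/((-1801/90)²*5776) = -31486/((3243601/8100)*5776) = -31486/4683759844/2025 = -31486*2025/4683759844 = -31879575/2341879922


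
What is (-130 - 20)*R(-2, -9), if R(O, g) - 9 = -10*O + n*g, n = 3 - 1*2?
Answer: -3000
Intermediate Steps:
n = 1 (n = 3 - 2 = 1)
R(O, g) = 9 + g - 10*O (R(O, g) = 9 + (-10*O + 1*g) = 9 + (-10*O + g) = 9 + (g - 10*O) = 9 + g - 10*O)
(-130 - 20)*R(-2, -9) = (-130 - 20)*(9 - 9 - 10*(-2)) = -150*(9 - 9 + 20) = -150*20 = -3000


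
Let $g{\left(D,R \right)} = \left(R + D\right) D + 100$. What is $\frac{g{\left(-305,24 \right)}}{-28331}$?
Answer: $- \frac{85805}{28331} \approx -3.0287$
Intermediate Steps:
$g{\left(D,R \right)} = 100 + D \left(D + R\right)$ ($g{\left(D,R \right)} = \left(D + R\right) D + 100 = D \left(D + R\right) + 100 = 100 + D \left(D + R\right)$)
$\frac{g{\left(-305,24 \right)}}{-28331} = \frac{100 + \left(-305\right)^{2} - 7320}{-28331} = \left(100 + 93025 - 7320\right) \left(- \frac{1}{28331}\right) = 85805 \left(- \frac{1}{28331}\right) = - \frac{85805}{28331}$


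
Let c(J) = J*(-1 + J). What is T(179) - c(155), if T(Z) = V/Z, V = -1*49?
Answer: -4272779/179 ≈ -23870.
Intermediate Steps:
V = -49
T(Z) = -49/Z
T(179) - c(155) = -49/179 - 155*(-1 + 155) = -49*1/179 - 155*154 = -49/179 - 1*23870 = -49/179 - 23870 = -4272779/179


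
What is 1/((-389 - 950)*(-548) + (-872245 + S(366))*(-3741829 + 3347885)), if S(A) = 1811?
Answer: 1/342902985468 ≈ 2.9163e-12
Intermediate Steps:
1/((-389 - 950)*(-548) + (-872245 + S(366))*(-3741829 + 3347885)) = 1/((-389 - 950)*(-548) + (-872245 + 1811)*(-3741829 + 3347885)) = 1/(-1339*(-548) - 870434*(-393944)) = 1/(733772 + 342902251696) = 1/342902985468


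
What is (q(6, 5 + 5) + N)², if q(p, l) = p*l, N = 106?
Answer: 27556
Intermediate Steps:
q(p, l) = l*p
(q(6, 5 + 5) + N)² = ((5 + 5)*6 + 106)² = (10*6 + 106)² = (60 + 106)² = 166² = 27556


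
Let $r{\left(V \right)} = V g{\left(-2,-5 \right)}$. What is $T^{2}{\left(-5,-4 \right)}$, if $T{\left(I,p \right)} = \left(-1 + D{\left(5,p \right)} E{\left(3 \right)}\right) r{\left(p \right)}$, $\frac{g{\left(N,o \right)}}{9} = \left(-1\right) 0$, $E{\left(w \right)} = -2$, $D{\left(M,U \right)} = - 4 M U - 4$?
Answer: $0$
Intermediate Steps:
$D{\left(M,U \right)} = -4 - 4 M U$ ($D{\left(M,U \right)} = - 4 M U - 4 = -4 - 4 M U$)
$g{\left(N,o \right)} = 0$ ($g{\left(N,o \right)} = 9 \left(\left(-1\right) 0\right) = 9 \cdot 0 = 0$)
$r{\left(V \right)} = 0$ ($r{\left(V \right)} = V 0 = 0$)
$T{\left(I,p \right)} = 0$ ($T{\left(I,p \right)} = \left(-1 + \left(-4 - 20 p\right) \left(-2\right)\right) 0 = \left(-1 + \left(8 + 40 p\right)\right) 0 = \left(7 + 40 p\right) 0 = 0$)
$T^{2}{\left(-5,-4 \right)} = 0^{2} = 0$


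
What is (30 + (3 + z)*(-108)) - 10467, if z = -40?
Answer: -6441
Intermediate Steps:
(30 + (3 + z)*(-108)) - 10467 = (30 + (3 - 40)*(-108)) - 10467 = (30 - 37*(-108)) - 10467 = (30 + 3996) - 10467 = 4026 - 10467 = -6441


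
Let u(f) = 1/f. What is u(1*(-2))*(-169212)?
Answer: 84606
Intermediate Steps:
u(f) = 1/f
u(1*(-2))*(-169212) = -169212/(1*(-2)) = -169212/(-2) = -½*(-169212) = 84606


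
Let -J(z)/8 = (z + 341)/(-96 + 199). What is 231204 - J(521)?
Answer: 23820908/103 ≈ 2.3127e+5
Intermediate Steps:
J(z) = -2728/103 - 8*z/103 (J(z) = -8*(z + 341)/(-96 + 199) = -8*(341 + z)/103 = -8*(341/103 + z/103) = -2728/103 - 8*z/103)
231204 - J(521) = 231204 - (-2728/103 - 8/103*521) = 231204 - (-2728/103 - 4168/103) = 231204 - 1*(-6896/103) = 231204 + 6896/103 = 23820908/103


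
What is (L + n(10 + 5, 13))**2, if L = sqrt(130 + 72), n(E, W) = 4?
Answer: (4 + sqrt(202))**2 ≈ 331.70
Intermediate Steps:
L = sqrt(202) ≈ 14.213
(L + n(10 + 5, 13))**2 = (sqrt(202) + 4)**2 = (4 + sqrt(202))**2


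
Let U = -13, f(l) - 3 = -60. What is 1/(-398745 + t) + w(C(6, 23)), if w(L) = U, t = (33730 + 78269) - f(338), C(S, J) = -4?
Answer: -3726958/286689 ≈ -13.000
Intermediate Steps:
f(l) = -57 (f(l) = 3 - 60 = -57)
t = 112056 (t = (33730 + 78269) - 1*(-57) = 111999 + 57 = 112056)
w(L) = -13
1/(-398745 + t) + w(C(6, 23)) = 1/(-398745 + 112056) - 13 = 1/(-286689) - 13 = -1/286689 - 13 = -3726958/286689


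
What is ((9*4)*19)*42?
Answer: 28728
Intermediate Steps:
((9*4)*19)*42 = (36*19)*42 = 684*42 = 28728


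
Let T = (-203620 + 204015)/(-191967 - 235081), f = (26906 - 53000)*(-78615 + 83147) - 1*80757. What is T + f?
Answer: -50536332916115/427048 ≈ -1.1834e+8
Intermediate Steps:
f = -118338765 (f = -26094*4532 - 80757 = -118258008 - 80757 = -118338765)
T = -395/427048 (T = 395/(-427048) = 395*(-1/427048) = -395/427048 ≈ -0.00092495)
T + f = -395/427048 - 118338765 = -50536332916115/427048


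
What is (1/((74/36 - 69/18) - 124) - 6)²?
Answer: 46253601/1281424 ≈ 36.095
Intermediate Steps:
(1/((74/36 - 69/18) - 124) - 6)² = (1/((74*(1/36) - 69*1/18) - 124) - 6)² = (1/((37/18 - 23/6) - 124) - 6)² = (1/(-16/9 - 124) - 6)² = (1/(-1132/9) - 6)² = (-9/1132 - 6)² = (-6801/1132)² = 46253601/1281424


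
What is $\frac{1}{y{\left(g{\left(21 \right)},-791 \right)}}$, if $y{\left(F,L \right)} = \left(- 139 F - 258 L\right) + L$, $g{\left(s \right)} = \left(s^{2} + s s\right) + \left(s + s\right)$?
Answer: $\frac{1}{74851} \approx 1.336 \cdot 10^{-5}$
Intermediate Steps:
$g{\left(s \right)} = 2 s + 2 s^{2}$ ($g{\left(s \right)} = \left(s^{2} + s^{2}\right) + 2 s = 2 s^{2} + 2 s = 2 s + 2 s^{2}$)
$y{\left(F,L \right)} = - 257 L - 139 F$ ($y{\left(F,L \right)} = \left(- 258 L - 139 F\right) + L = - 257 L - 139 F$)
$\frac{1}{y{\left(g{\left(21 \right)},-791 \right)}} = \frac{1}{\left(-257\right) \left(-791\right) - 139 \cdot 2 \cdot 21 \left(1 + 21\right)} = \frac{1}{203287 - 139 \cdot 2 \cdot 21 \cdot 22} = \frac{1}{203287 - 128436} = \frac{1}{74851}$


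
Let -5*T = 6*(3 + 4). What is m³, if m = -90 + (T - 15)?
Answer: -182284263/125 ≈ -1.4583e+6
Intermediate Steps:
T = -42/5 (T = -6*(3 + 4)/5 = -6*7/5 = -⅕*42 = -42/5 ≈ -8.4000)
m = -567/5 (m = -90 + (-42/5 - 15) = -90 - 117/5 = -567/5 ≈ -113.40)
m³ = (-567/5)³ = -182284263/125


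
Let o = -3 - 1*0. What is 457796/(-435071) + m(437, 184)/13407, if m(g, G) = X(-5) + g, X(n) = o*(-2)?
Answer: -5944934519/5832996897 ≈ -1.0192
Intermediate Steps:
o = -3 (o = -3 + 0 = -3)
X(n) = 6 (X(n) = -3*(-2) = 6)
m(g, G) = 6 + g
457796/(-435071) + m(437, 184)/13407 = 457796/(-435071) + (6 + 437)/13407 = 457796*(-1/435071) + 443*(1/13407) = -457796/435071 + 443/13407 = -5944934519/5832996897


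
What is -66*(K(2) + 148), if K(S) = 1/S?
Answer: -9801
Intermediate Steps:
-66*(K(2) + 148) = -66*(1/2 + 148) = -66*297/2 = -9801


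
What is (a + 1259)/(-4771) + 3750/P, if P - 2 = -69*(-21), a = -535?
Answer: 16840726/6922721 ≈ 2.4327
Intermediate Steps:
P = 1451 (P = 2 - 69*(-21) = 2 + 1449 = 1451)
(a + 1259)/(-4771) + 3750/P = (-535 + 1259)/(-4771) + 3750/1451 = 724*(-1/4771) + 3750*(1/1451) = -724/4771 + 3750/1451 = 16840726/6922721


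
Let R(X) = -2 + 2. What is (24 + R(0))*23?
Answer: 552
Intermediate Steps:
R(X) = 0
(24 + R(0))*23 = (24 + 0)*23 = 24*23 = 552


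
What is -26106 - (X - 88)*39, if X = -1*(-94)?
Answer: -26340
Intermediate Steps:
X = 94
-26106 - (X - 88)*39 = -26106 - (94 - 88)*39 = -26106 - 6*39 = -26106 - 1*234 = -26106 - 234 = -26340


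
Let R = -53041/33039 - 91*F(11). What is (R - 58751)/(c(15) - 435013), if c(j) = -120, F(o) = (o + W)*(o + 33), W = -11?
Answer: 1941127330/14376359187 ≈ 0.13502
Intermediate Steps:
F(o) = (-11 + o)*(33 + o) (F(o) = (o - 11)*(o + 33) = (-11 + o)*(33 + o))
R = -53041/33039 (R = -53041/33039 - 91*(-363 + 11² + 22*11) = -53041*1/33039 - 91*(-363 + 121 + 242) = -53041/33039 - 91*0 = -53041/33039 - 1*0 = -53041/33039 + 0 = -53041/33039 ≈ -1.6054)
(R - 58751)/(c(15) - 435013) = (-53041/33039 - 58751)/(-120 - 435013) = -1941127330/33039/(-435133) = -1941127330/33039*(-1/435133) = 1941127330/14376359187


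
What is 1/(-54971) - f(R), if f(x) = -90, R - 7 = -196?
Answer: 4947389/54971 ≈ 90.000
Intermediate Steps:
R = -189 (R = 7 - 196 = -189)
1/(-54971) - f(R) = 1/(-54971) - 1*(-90) = -1/54971 + 90 = 4947389/54971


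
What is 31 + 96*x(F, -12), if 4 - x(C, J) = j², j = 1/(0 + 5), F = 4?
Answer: 10279/25 ≈ 411.16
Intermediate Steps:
j = ⅕ (j = 1/5 = ⅕ ≈ 0.20000)
x(C, J) = 99/25 (x(C, J) = 4 - (⅕)² = 4 - 1*1/25 = 4 - 1/25 = 99/25)
31 + 96*x(F, -12) = 31 + 96*(99/25) = 31 + 9504/25 = 10279/25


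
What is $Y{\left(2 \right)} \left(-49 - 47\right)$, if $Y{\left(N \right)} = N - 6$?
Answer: $384$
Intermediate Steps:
$Y{\left(N \right)} = -6 + N$
$Y{\left(2 \right)} \left(-49 - 47\right) = \left(-6 + 2\right) \left(-49 - 47\right) = \left(-4\right) \left(-96\right) = 384$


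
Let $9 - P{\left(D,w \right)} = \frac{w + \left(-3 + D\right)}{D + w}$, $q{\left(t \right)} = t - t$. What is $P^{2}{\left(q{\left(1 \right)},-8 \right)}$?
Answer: $\frac{3721}{64} \approx 58.141$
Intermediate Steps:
$q{\left(t \right)} = 0$
$P{\left(D,w \right)} = 9 - \frac{-3 + D + w}{D + w}$ ($P{\left(D,w \right)} = 9 - \frac{w + \left(-3 + D\right)}{D + w} = 9 - \frac{-3 + D + w}{D + w}$)
$P^{2}{\left(q{\left(1 \right)},-8 \right)} = \left(\frac{3 + 8 \cdot 0 + 8 \left(-8\right)}{0 - 8}\right)^{2} = \left(\frac{3 + 0 - 64}{-8}\right)^{2} = \left(\left(- \frac{1}{8}\right) \left(-61\right)\right)^{2} = \left(\frac{61}{8}\right)^{2} = \frac{3721}{64}$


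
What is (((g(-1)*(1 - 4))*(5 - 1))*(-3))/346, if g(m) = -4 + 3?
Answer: -18/173 ≈ -0.10405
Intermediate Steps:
g(m) = -1
(((g(-1)*(1 - 4))*(5 - 1))*(-3))/346 = (((-(1 - 4))*(5 - 1))*(-3))/346 = ((-1*(-3)*4)*(-3))*(1/346) = ((3*4)*(-3))*(1/346) = (12*(-3))*(1/346) = -36*1/346 = -18/173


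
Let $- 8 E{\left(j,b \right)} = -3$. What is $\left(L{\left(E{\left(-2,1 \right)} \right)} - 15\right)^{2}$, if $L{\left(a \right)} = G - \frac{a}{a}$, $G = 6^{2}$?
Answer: $400$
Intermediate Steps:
$E{\left(j,b \right)} = \frac{3}{8}$ ($E{\left(j,b \right)} = \left(- \frac{1}{8}\right) \left(-3\right) = \frac{3}{8}$)
$G = 36$
$L{\left(a \right)} = 35$ ($L{\left(a \right)} = 36 - \frac{a}{a} = 36 - 1 = 35$)
$\left(L{\left(E{\left(-2,1 \right)} \right)} - 15\right)^{2} = \left(35 - 15\right)^{2} = 20^{2} = 400$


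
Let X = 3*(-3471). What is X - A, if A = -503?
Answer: -9910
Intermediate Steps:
X = -10413
X - A = -10413 - 1*(-503) = -10413 + 503 = -9910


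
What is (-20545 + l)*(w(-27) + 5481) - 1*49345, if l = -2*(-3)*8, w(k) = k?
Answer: -111839983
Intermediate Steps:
l = 48 (l = 6*8 = 48)
(-20545 + l)*(w(-27) + 5481) - 1*49345 = (-20545 + 48)*(-27 + 5481) - 1*49345 = -20497*5454 - 49345 = -111790638 - 49345 = -111839983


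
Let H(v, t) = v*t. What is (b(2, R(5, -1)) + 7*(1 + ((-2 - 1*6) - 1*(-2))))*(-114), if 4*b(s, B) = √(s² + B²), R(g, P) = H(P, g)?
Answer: 3990 - 57*√29/2 ≈ 3836.5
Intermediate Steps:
H(v, t) = t*v
R(g, P) = P*g (R(g, P) = g*P = P*g)
b(s, B) = √(B² + s²)/4 (b(s, B) = √(s² + B²)/4 = √(B² + s²)/4)
(b(2, R(5, -1)) + 7*(1 + ((-2 - 1*6) - 1*(-2))))*(-114) = (√((-1*5)² + 2²)/4 + 7*(1 + ((-2 - 1*6) - 1*(-2))))*(-114) = (√((-5)² + 4)/4 + 7*(1 + ((-2 - 6) + 2)))*(-114) = (√(25 + 4)/4 + 7*(1 + (-8 + 2)))*(-114) = (√29/4 + 7*(1 - 6))*(-114) = (√29/4 + 7*(-5))*(-114) = (√29/4 - 35)*(-114) = (-35 + √29/4)*(-114) = 3990 - 57*√29/2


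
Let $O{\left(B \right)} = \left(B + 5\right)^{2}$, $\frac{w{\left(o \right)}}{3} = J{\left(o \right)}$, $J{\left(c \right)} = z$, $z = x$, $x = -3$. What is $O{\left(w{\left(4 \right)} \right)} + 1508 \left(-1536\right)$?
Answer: $-2316272$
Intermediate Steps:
$z = -3$
$J{\left(c \right)} = -3$
$w{\left(o \right)} = -9$ ($w{\left(o \right)} = 3 \left(-3\right) = -9$)
$O{\left(B \right)} = \left(5 + B\right)^{2}$
$O{\left(w{\left(4 \right)} \right)} + 1508 \left(-1536\right) = \left(5 - 9\right)^{2} + 1508 \left(-1536\right) = \left(-4\right)^{2} - 2316288 = 16 - 2316288 = -2316272$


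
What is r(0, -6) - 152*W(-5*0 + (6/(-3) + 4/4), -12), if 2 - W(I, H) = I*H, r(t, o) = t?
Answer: 1520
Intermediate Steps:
W(I, H) = 2 - H*I (W(I, H) = 2 - I*H = 2 - H*I)
r(0, -6) - 152*W(-5*0 + (6/(-3) + 4/4), -12) = 0 - 152*(2 - 1*(-12)*(-5*0 + (6/(-3) + 4/4))) = 0 - 152*(2 - 1*(-12)*(0 + (6*(-⅓) + 4*(¼)))) = 0 - 152*(2 - 1*(-12)*(0 + (-2 + 1))) = 0 - 152*(2 - 1*(-12)*(0 - 1)) = 0 - 152*(2 - 1*(-12)*(-1)) = 0 - 152*(2 - 12) = 0 - 152*(-10) = 0 + 1520 = 1520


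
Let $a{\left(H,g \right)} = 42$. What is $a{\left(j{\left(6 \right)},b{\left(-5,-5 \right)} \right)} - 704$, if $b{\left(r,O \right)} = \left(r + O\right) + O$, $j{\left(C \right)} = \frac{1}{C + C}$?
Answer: $-662$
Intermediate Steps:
$j{\left(C \right)} = \frac{1}{2 C}$
$b{\left(r,O \right)} = r + 2 O$ ($b{\left(r,O \right)} = \left(O + r\right) + O = r + 2 O$)
$a{\left(j{\left(6 \right)},b{\left(-5,-5 \right)} \right)} - 704 = 42 - 704 = -662$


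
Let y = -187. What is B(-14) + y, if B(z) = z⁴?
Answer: 38229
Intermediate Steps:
B(-14) + y = (-14)⁴ - 187 = 38416 - 187 = 38229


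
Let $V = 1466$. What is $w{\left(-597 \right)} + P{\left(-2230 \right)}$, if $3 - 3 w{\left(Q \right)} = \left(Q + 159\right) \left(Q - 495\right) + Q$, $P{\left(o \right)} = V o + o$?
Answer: $-3430642$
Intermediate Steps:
$P{\left(o \right)} = 1467 o$ ($P{\left(o \right)} = 1466 o + o = 1467 o$)
$w{\left(Q \right)} = 1 - \frac{Q}{3} - \frac{\left(-495 + Q\right) \left(159 + Q\right)}{3}$ ($w{\left(Q \right)} = 1 - \frac{\left(Q + 159\right) \left(Q - 495\right) + Q}{3} = 1 - \frac{\left(159 + Q\right) \left(-495 + Q\right) + Q}{3} = 1 - \frac{\left(-495 + Q\right) \left(159 + Q\right) + Q}{3} = 1 - \frac{Q + \left(-495 + Q\right) \left(159 + Q\right)}{3} = 1 - \left(\frac{Q}{3} + \frac{\left(-495 + Q\right) \left(159 + Q\right)}{3}\right) = 1 - \frac{Q}{3} - \frac{\left(-495 + Q\right) \left(159 + Q\right)}{3}$)
$w{\left(-597 \right)} + P{\left(-2230 \right)} = \left(26236 - \frac{\left(-597\right)^{2}}{3} + \frac{335}{3} \left(-597\right)\right) + 1467 \left(-2230\right) = \left(26236 - 118803 - 66665\right) - 3271410 = -159232 - 3271410 = -3430642$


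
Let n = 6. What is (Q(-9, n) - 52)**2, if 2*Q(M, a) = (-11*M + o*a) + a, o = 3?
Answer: 361/4 ≈ 90.250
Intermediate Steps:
Q(M, a) = 2*a - 11*M/2 (Q(M, a) = ((-11*M + 3*a) + a)/2 = (-11*M + 4*a)/2 = 2*a - 11*M/2)
(Q(-9, n) - 52)**2 = ((2*6 - 11/2*(-9)) - 52)**2 = ((12 + 99/2) - 52)**2 = (123/2 - 52)**2 = (19/2)**2 = 361/4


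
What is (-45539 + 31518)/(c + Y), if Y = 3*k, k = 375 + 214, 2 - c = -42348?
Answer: -14021/44117 ≈ -0.31781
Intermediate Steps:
c = 42350 (c = 2 - 1*(-42348) = 2 + 42348 = 42350)
k = 589
Y = 1767 (Y = 3*589 = 1767)
(-45539 + 31518)/(c + Y) = (-45539 + 31518)/(42350 + 1767) = -14021/44117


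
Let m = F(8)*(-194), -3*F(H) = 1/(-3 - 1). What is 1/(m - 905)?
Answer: -6/5527 ≈ -0.0010856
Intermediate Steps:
F(H) = 1/12 (F(H) = -1/(3*(-3 - 1)) = -1/3/(-4) = -1/3*(-1/4) = 1/12)
m = -97/6 (m = (1/12)*(-194) = -97/6 ≈ -16.167)
1/(m - 905) = 1/(-97/6 - 905) = 1/(-5527/6) = -6/5527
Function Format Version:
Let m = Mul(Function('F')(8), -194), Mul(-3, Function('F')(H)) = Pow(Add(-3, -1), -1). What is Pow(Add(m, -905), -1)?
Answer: Rational(-6, 5527) ≈ -0.0010856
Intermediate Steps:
Function('F')(H) = Rational(1, 12) (Function('F')(H) = Mul(Rational(-1, 3), Pow(Add(-3, -1), -1)) = Mul(Rational(-1, 3), Pow(-4, -1)) = Mul(Rational(-1, 3), Rational(-1, 4)) = Rational(1, 12))
m = Rational(-97, 6) (m = Mul(Rational(1, 12), -194) = Rational(-97, 6) ≈ -16.167)
Pow(Add(m, -905), -1) = Pow(Add(Rational(-97, 6), -905), -1) = Pow(Rational(-5527, 6), -1) = Rational(-6, 5527)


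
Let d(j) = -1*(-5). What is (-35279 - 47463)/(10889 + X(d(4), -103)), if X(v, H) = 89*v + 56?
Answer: -41371/5695 ≈ -7.2644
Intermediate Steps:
d(j) = 5
X(v, H) = 56 + 89*v
(-35279 - 47463)/(10889 + X(d(4), -103)) = (-35279 - 47463)/(10889 + (56 + 89*5)) = -82742/(10889 + (56 + 445)) = -82742/(10889 + 501) = -82742/11390 = -82742*1/11390 = -41371/5695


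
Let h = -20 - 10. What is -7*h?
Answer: 210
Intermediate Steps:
h = -30
-7*h = -7*(-30) = 210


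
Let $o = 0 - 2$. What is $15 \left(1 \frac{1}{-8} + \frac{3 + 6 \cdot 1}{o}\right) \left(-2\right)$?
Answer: $\frac{555}{4} \approx 138.75$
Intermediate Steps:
$o = -2$ ($o = 0 - 2 = -2$)
$15 \left(1 \frac{1}{-8} + \frac{3 + 6 \cdot 1}{o}\right) \left(-2\right) = 15 \left(1 \frac{1}{-8} + \frac{3 + 6 \cdot 1}{-2}\right) \left(-2\right) = 15 \left(1 \left(- \frac{1}{8}\right) + \left(3 + 6\right) \left(- \frac{1}{2}\right)\right) \left(-2\right) = 15 \left(- \frac{1}{8} + 9 \left(- \frac{1}{2}\right)\right) \left(-2\right) = 15 \left(- \frac{1}{8} - \frac{9}{2}\right) \left(-2\right) = 15 \left(- \frac{37}{8}\right) \left(-2\right) = \left(- \frac{555}{8}\right) \left(-2\right) = \frac{555}{4}$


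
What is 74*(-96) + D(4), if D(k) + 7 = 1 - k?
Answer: -7114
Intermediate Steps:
D(k) = -6 - k (D(k) = -7 + (1 - k) = -6 - k)
74*(-96) + D(4) = 74*(-96) + (-6 - 1*4) = -7104 + (-6 - 4) = -7104 - 10 = -7114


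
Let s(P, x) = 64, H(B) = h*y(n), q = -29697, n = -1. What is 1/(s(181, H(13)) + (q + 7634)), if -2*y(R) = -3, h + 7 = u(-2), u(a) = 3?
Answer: -1/21999 ≈ -4.5457e-5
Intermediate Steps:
h = -4 (h = -7 + 3 = -4)
y(R) = 3/2 (y(R) = -1/2*(-3) = 3/2)
H(B) = -6 (H(B) = -4*3/2 = -6)
1/(s(181, H(13)) + (q + 7634)) = 1/(64 + (-29697 + 7634)) = 1/(64 - 22063) = 1/(-21999) = -1/21999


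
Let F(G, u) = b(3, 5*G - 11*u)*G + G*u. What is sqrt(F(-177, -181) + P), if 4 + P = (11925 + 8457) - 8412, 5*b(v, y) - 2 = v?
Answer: sqrt(43826) ≈ 209.35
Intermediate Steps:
b(v, y) = 2/5 + v/5
P = 11966 (P = -4 + ((11925 + 8457) - 8412) = -4 + (20382 - 8412) = -4 + 11970 = 11966)
F(G, u) = G + G*u (F(G, u) = (2/5 + (1/5)*3)*G + G*u = (2/5 + 3/5)*G + G*u = 1*G + G*u = G + G*u)
sqrt(F(-177, -181) + P) = sqrt(-177*(1 - 181) + 11966) = sqrt(-177*(-180) + 11966) = sqrt(31860 + 11966) = sqrt(43826)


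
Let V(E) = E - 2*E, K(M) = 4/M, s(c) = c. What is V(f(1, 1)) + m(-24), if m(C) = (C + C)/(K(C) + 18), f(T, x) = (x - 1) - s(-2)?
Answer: -502/107 ≈ -4.6916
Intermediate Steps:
f(T, x) = 1 + x (f(T, x) = (x - 1) - 1*(-2) = (-1 + x) + 2 = 1 + x)
m(C) = 2*C/(18 + 4/C) (m(C) = (C + C)/(4/C + 18) = (2*C)/(18 + 4/C) = 2*C/(18 + 4/C))
V(E) = -E
V(f(1, 1)) + m(-24) = -(1 + 1) + (-24)²/(2 + 9*(-24)) = -1*2 + 576/(2 - 216) = -2 + 576/(-214) = -2 + 576*(-1/214) = -2 - 288/107 = -502/107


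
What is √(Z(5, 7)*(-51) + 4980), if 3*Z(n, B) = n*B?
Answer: √4385 ≈ 66.219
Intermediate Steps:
Z(n, B) = B*n/3 (Z(n, B) = (n*B)/3 = (B*n)/3 = B*n/3)
√(Z(5, 7)*(-51) + 4980) = √(((⅓)*7*5)*(-51) + 4980) = √((35/3)*(-51) + 4980) = √(-595 + 4980) = √4385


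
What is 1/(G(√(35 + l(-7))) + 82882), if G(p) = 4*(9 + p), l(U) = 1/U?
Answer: 290213/24063879582 - 2*√427/12031939791 ≈ 1.2057e-5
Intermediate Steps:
G(p) = 36 + 4*p
1/(G(√(35 + l(-7))) + 82882) = 1/((36 + 4*√(35 + 1/(-7))) + 82882) = 1/((36 + 4*√(35 - ⅐)) + 82882) = 1/((36 + 4*√(244/7)) + 82882) = 1/((36 + 4*(2*√427/7)) + 82882) = 1/((36 + 8*√427/7) + 82882) = 1/(82918 + 8*√427/7)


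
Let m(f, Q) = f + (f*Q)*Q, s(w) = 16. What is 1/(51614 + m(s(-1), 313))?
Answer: 1/1619134 ≈ 6.1761e-7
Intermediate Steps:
m(f, Q) = f + f*Q² (m(f, Q) = f + (Q*f)*Q = f + f*Q²)
1/(51614 + m(s(-1), 313)) = 1/(51614 + 16*(1 + 313²)) = 1/(51614 + 16*(1 + 97969)) = 1/(51614 + 16*97970) = 1/(51614 + 1567520) = 1/1619134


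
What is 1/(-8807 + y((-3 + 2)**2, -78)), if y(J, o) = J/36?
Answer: -36/317051 ≈ -0.00011355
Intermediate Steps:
y(J, o) = J/36 (y(J, o) = J*(1/36) = J/36)
1/(-8807 + y((-3 + 2)**2, -78)) = 1/(-8807 + (-3 + 2)**2/36) = 1/(-8807 + (1/36)*(-1)**2) = 1/(-8807 + (1/36)*1) = 1/(-8807 + 1/36) = 1/(-317051/36) = -36/317051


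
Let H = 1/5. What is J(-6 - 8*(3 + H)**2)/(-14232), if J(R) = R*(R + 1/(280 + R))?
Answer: -552334949/1016995000 ≈ -0.54311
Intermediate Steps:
H = 1/5 ≈ 0.20000
J(-6 - 8*(3 + H)**2)/(-14232) = ((-6 - 8*(3 + 1/5)**2)*(1 + (-6 - 8*(3 + 1/5)**2)**2 + 280*(-6 - 8*(3 + 1/5)**2))/(280 + (-6 - 8*(3 + 1/5)**2)))/(-14232) = ((-6 - 8*(16/5)**2)*(1 + (-6 - 8*(16/5)**2)**2 + 280*(-6 - 8*(16/5)**2))/(280 + (-6 - 8*(16/5)**2)))*(-1/14232) = ((-6 - 8*256/25)*(1 + (-6 - 8*256/25)**2 + 280*(-6 - 8*256/25))/(280 + (-6 - 8*256/25)))*(-1/14232) = ((-6 - 2048/25)*(1 + (-6 - 2048/25)**2 + 280*(-6 - 2048/25))/(280 + (-6 - 2048/25)))*(-1/14232) = -2198*(1 + (-2198/25)**2 + 280*(-2198/25))/(25*(280 - 2198/25))*(-1/14232) = -2198*(1 + 4831204/625 - 123088/5)/(25*4802/25)*(-1/14232) = -2198/25*25/4802*(-10554171/625)*(-1/14232) = (1657004847/214375)*(-1/14232) = -552334949/1016995000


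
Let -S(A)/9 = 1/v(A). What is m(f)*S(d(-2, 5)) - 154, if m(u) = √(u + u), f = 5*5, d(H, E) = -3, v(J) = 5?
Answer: -154 - 9*√2 ≈ -166.73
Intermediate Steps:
S(A) = -9/5
f = 25
m(u) = √2*√u (m(u) = √(2*u) = √2*√u)
m(f)*S(d(-2, 5)) - 154 = (√2*√25)*(-9/5) - 154 = (√2*5)*(-9/5) - 154 = (5*√2)*(-9/5) - 154 = -9*√2 - 154 = -154 - 9*√2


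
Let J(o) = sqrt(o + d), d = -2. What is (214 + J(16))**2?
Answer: (214 + sqrt(14))**2 ≈ 47411.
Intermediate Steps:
J(o) = sqrt(-2 + o) (J(o) = sqrt(o - 2) = sqrt(-2 + o))
(214 + J(16))**2 = (214 + sqrt(-2 + 16))**2 = (214 + sqrt(14))**2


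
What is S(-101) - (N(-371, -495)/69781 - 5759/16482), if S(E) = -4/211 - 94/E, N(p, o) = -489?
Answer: 31083020261407/24510429849462 ≈ 1.2682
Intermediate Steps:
S(E) = -4/211 - 94/E (S(E) = -4*1/211 - 94/E = -4/211 - 94/E)
S(-101) - (N(-371, -495)/69781 - 5759/16482) = (-4/211 - 94/(-101)) - (-489/69781 - 5759/16482) = (-4/211 - 94*(-1/101)) - (-489*1/69781 - 5759*1/16482) = (-4/211 + 94/101) - (-489/69781 - 5759/16482) = 19430/21311 - 1*(-409928477/1150130442) = 19430/21311 + 409928477/1150130442 = 31083020261407/24510429849462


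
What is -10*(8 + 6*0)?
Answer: -80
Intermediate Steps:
-10*(8 + 6*0) = -10*(8 + 0) = -10*8 = -80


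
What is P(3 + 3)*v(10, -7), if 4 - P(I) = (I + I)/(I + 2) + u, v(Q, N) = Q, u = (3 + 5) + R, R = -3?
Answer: -25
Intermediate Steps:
u = 5 (u = (3 + 5) - 3 = 8 - 3 = 5)
P(I) = -1 - 2*I/(2 + I) (P(I) = 4 - ((I + I)/(I + 2) + 5) = 4 - ((2*I)/(2 + I) + 5) = 4 - (2*I/(2 + I) + 5) = 4 - (5 + 2*I/(2 + I)) = 4 + (-5 - 2*I/(2 + I)) = -1 - 2*I/(2 + I))
P(3 + 3)*v(10, -7) = ((-2 - 3*(3 + 3))/(2 + (3 + 3)))*10 = ((-2 - 3*6)/(2 + 6))*10 = ((-2 - 18)/8)*10 = ((⅛)*(-20))*10 = -5/2*10 = -25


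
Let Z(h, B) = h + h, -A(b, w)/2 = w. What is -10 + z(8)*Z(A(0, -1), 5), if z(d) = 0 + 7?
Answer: 18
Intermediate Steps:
z(d) = 7
A(b, w) = -2*w
Z(h, B) = 2*h
-10 + z(8)*Z(A(0, -1), 5) = -10 + 7*(2*(-2*(-1))) = -10 + 7*(2*2) = -10 + 7*4 = -10 + 28 = 18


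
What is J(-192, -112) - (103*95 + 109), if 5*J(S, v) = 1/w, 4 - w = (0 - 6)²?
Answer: -1583041/160 ≈ -9894.0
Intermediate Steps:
w = -32 (w = 4 - (0 - 6)² = 4 - 1*(-6)² = 4 - 1*36 = 4 - 36 = -32)
J(S, v) = -1/160 (J(S, v) = (⅕)/(-32) = (⅕)*(-1/32) = -1/160)
J(-192, -112) - (103*95 + 109) = -1/160 - (103*95 + 109) = -1/160 - (9785 + 109) = -1/160 - 1*9894 = -1/160 - 9894 = -1583041/160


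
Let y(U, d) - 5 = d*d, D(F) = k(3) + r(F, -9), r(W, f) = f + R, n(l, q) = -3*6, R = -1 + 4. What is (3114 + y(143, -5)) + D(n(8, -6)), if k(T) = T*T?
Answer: 3147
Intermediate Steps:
R = 3
k(T) = T**2
n(l, q) = -18
r(W, f) = 3 + f (r(W, f) = f + 3 = 3 + f)
D(F) = 3 (D(F) = 3**2 + (3 - 9) = 9 - 6 = 3)
y(U, d) = 5 + d**2 (y(U, d) = 5 + d*d = 5 + d**2)
(3114 + y(143, -5)) + D(n(8, -6)) = (3114 + (5 + (-5)**2)) + 3 = (3114 + (5 + 25)) + 3 = (3114 + 30) + 3 = 3144 + 3 = 3147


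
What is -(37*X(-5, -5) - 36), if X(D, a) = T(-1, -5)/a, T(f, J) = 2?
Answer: 254/5 ≈ 50.800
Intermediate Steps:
X(D, a) = 2/a
-(37*X(-5, -5) - 36) = -(37*(2/(-5)) - 36) = -(37*(2*(-1/5)) - 36) = -(37*(-2/5) - 36) = -(-74/5 - 36) = -1*(-254/5) = 254/5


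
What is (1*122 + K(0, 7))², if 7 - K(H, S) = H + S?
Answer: 14884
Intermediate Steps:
K(H, S) = 7 - H - S (K(H, S) = 7 - (H + S) = 7 + (-H - S) = 7 - H - S)
(1*122 + K(0, 7))² = (1*122 + (7 - 1*0 - 1*7))² = (122 + (7 + 0 - 7))² = (122 + 0)² = 122² = 14884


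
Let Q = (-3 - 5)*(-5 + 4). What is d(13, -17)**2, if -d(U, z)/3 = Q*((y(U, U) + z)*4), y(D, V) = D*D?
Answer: 212926464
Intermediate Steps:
y(D, V) = D**2
Q = 8 (Q = -8*(-1) = 8)
d(U, z) = -96*z - 96*U**2 (d(U, z) = -24*(U**2 + z)*4 = -24*(z + U**2)*4 = -24*(4*z + 4*U**2) = -3*(32*z + 32*U**2) = -96*z - 96*U**2)
d(13, -17)**2 = (-96*(-17) - 96*13**2)**2 = (1632 - 96*169)**2 = (1632 - 16224)**2 = (-14592)**2 = 212926464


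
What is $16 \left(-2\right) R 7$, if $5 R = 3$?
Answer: $- \frac{672}{5} \approx -134.4$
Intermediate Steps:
$R = \frac{3}{5}$ ($R = \frac{1}{5} \cdot 3 = \frac{3}{5} \approx 0.6$)
$16 \left(-2\right) R 7 = 16 \left(-2\right) \frac{3}{5} \cdot 7 = \left(-32\right) \frac{21}{5} = - \frac{672}{5}$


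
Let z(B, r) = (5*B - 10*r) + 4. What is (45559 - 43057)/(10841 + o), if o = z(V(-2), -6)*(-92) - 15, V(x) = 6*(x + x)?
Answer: 417/2663 ≈ 0.15659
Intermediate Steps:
V(x) = 12*x (V(x) = 6*(2*x) = 12*x)
z(B, r) = 4 - 10*r + 5*B (z(B, r) = (-10*r + 5*B) + 4 = 4 - 10*r + 5*B)
o = 5137 (o = (4 - 10*(-6) + 5*(12*(-2)))*(-92) - 15 = (4 + 60 + 5*(-24))*(-92) - 15 = (4 + 60 - 120)*(-92) - 15 = -56*(-92) - 15 = 5152 - 15 = 5137)
(45559 - 43057)/(10841 + o) = (45559 - 43057)/(10841 + 5137) = 2502/15978 = 2502*(1/15978) = 417/2663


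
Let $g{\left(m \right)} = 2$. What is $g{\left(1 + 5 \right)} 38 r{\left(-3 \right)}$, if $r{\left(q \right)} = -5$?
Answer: $-380$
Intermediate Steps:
$g{\left(1 + 5 \right)} 38 r{\left(-3 \right)} = 2 \cdot 38 \left(-5\right) = 76 \left(-5\right) = -380$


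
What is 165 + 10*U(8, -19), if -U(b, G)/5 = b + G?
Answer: 715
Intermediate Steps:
U(b, G) = -5*G - 5*b (U(b, G) = -5*(b + G) = -5*(G + b) = -5*G - 5*b)
165 + 10*U(8, -19) = 165 + 10*(-5*(-19) - 5*8) = 165 + 10*(95 - 40) = 165 + 10*55 = 165 + 550 = 715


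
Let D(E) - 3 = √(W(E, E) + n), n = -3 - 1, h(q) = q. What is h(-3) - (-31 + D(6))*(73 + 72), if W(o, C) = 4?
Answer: 4057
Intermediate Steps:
n = -4
D(E) = 3 (D(E) = 3 + √(4 - 4) = 3 + √0 = 3 + 0 = 3)
h(-3) - (-31 + D(6))*(73 + 72) = -3 - (-31 + 3)*(73 + 72) = -3 - (-28)*145 = -3 - 1*(-4060) = -3 + 4060 = 4057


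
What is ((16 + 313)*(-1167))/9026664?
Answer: -127981/3008888 ≈ -0.042534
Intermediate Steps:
((16 + 313)*(-1167))/9026664 = (329*(-1167))*(1/9026664) = -383943*1/9026664 = -127981/3008888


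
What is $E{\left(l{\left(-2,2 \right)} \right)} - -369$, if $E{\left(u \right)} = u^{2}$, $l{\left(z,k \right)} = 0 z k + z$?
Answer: $373$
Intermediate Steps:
$l{\left(z,k \right)} = z$ ($l{\left(z,k \right)} = 0 k + z = 0 + z = z$)
$E{\left(l{\left(-2,2 \right)} \right)} - -369 = \left(-2\right)^{2} - -369 = 4 + 369 = 373$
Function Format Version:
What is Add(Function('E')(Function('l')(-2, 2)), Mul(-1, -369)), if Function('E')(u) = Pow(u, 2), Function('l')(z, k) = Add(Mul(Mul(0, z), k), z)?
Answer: 373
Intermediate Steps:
Function('l')(z, k) = z (Function('l')(z, k) = Add(Mul(0, k), z) = Add(0, z) = z)
Add(Function('E')(Function('l')(-2, 2)), Mul(-1, -369)) = Add(Pow(-2, 2), Mul(-1, -369)) = Add(4, 369) = 373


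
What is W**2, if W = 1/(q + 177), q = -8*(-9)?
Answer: 1/62001 ≈ 1.6129e-5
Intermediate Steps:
q = 72
W = 1/249 (W = 1/(72 + 177) = 1/249 ≈ 0.0040161)
W**2 = (1/249)**2 = 1/62001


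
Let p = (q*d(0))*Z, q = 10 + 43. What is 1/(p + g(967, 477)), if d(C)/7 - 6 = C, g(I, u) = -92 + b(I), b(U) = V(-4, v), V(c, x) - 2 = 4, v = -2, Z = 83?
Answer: 1/184672 ≈ 5.4150e-6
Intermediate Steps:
V(c, x) = 6 (V(c, x) = 2 + 4 = 6)
b(U) = 6
g(I, u) = -86 (g(I, u) = -92 + 6 = -86)
d(C) = 42 + 7*C
q = 53
p = 184758 (p = (53*(42 + 7*0))*83 = (53*(42 + 0))*83 = (53*42)*83 = 2226*83 = 184758)
1/(p + g(967, 477)) = 1/(184758 - 86) = 1/184672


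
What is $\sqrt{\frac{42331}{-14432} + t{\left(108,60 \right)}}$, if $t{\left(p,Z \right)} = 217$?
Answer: $\frac{\sqrt{2786650526}}{3608} \approx 14.631$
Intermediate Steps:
$\sqrt{\frac{42331}{-14432} + t{\left(108,60 \right)}} = \sqrt{\frac{42331}{-14432} + 217} = \sqrt{42331 \left(- \frac{1}{14432}\right) + 217} = \sqrt{- \frac{42331}{14432} + 217} = \sqrt{\frac{3089413}{14432}} = \frac{\sqrt{2786650526}}{3608}$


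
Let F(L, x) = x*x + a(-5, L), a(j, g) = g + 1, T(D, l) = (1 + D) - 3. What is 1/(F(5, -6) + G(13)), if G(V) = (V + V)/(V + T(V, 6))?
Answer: 12/517 ≈ 0.023211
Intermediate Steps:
T(D, l) = -2 + D
a(j, g) = 1 + g
G(V) = 2*V/(-2 + 2*V) (G(V) = (V + V)/(V + (-2 + V)) = (2*V)/(-2 + 2*V) = 2*V/(-2 + 2*V))
F(L, x) = 1 + L + x**2 (F(L, x) = x*x + (1 + L) = x**2 + (1 + L) = 1 + L + x**2)
1/(F(5, -6) + G(13)) = 1/((1 + 5 + (-6)**2) + 13/(-1 + 13)) = 1/((1 + 5 + 36) + 13/12) = 1/(42 + 13*(1/12)) = 1/(42 + 13/12) = 1/(517/12) = 12/517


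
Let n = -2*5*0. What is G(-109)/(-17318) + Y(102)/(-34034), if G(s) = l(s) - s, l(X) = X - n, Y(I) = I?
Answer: -3/1001 ≈ -0.0029970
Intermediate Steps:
n = 0 (n = -10*0 = 0)
l(X) = X (l(X) = X - 1*0 = X + 0 = X)
G(s) = 0 (G(s) = s - s = 0)
G(-109)/(-17318) + Y(102)/(-34034) = 0/(-17318) + 102/(-34034) = 0*(-1/17318) + 102*(-1/34034) = 0 - 3/1001 = -3/1001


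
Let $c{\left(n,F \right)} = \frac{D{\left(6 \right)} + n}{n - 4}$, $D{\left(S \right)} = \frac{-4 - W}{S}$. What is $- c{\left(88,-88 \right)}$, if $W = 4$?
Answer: $- \frac{65}{63} \approx -1.0317$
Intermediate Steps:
$D{\left(S \right)} = - \frac{8}{S}$ ($D{\left(S \right)} = \frac{-4 - 4}{S} = - \frac{8}{S}$)
$c{\left(n,F \right)} = \frac{- \frac{4}{3} + n}{-4 + n}$ ($c{\left(n,F \right)} = \frac{- \frac{8}{6} + n}{n - 4} = \frac{\left(-8\right) \frac{1}{6} + n}{-4 + n} = \frac{- \frac{4}{3} + n}{-4 + n}$)
$- c{\left(88,-88 \right)} = - \frac{- \frac{4}{3} + 88}{-4 + 88} = - \frac{260}{84 \cdot 3} = \left(-1\right) \frac{65}{63} = - \frac{65}{63}$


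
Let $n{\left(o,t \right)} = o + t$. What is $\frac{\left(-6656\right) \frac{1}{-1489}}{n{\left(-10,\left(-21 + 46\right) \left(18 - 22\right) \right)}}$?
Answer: $- \frac{3328}{81895} \approx -0.040637$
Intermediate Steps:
$\frac{\left(-6656\right) \frac{1}{-1489}}{n{\left(-10,\left(-21 + 46\right) \left(18 - 22\right) \right)}} = \frac{\left(-6656\right) \frac{1}{-1489}}{-10 + \left(-21 + 46\right) \left(18 - 22\right)} = \frac{\left(-6656\right) \left(- \frac{1}{1489}\right)}{-10 + 25 \left(-4\right)} = \frac{6656}{1489 \left(-10 - 100\right)} = \frac{6656}{1489 \left(-110\right)} = \frac{6656}{1489} \left(- \frac{1}{110}\right) = - \frac{3328}{81895}$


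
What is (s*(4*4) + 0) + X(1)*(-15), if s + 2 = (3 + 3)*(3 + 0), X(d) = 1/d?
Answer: 241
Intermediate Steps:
s = 16 (s = -2 + (3 + 3)*(3 + 0) = -2 + 6*3 = -2 + 18 = 16)
(s*(4*4) + 0) + X(1)*(-15) = (16*(4*4) + 0) - 15/1 = (16*16 + 0) + 1*(-15) = (256 + 0) - 15 = 256 - 15 = 241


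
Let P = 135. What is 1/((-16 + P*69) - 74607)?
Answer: -1/65308 ≈ -1.5312e-5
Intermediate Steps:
1/((-16 + P*69) - 74607) = 1/((-16 + 135*69) - 74607) = 1/((-16 + 9315) - 74607) = 1/(9299 - 74607) = 1/(-65308) = -1/65308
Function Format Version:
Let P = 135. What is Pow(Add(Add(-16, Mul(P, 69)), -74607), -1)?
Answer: Rational(-1, 65308) ≈ -1.5312e-5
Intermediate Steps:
Pow(Add(Add(-16, Mul(P, 69)), -74607), -1) = Pow(Add(Add(-16, Mul(135, 69)), -74607), -1) = Pow(Add(Add(-16, 9315), -74607), -1) = Pow(Add(9299, -74607), -1) = Pow(-65308, -1) = Rational(-1, 65308)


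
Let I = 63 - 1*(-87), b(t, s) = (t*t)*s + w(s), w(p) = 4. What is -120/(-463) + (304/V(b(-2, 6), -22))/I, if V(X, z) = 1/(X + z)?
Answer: 143752/11575 ≈ 12.419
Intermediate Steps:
b(t, s) = 4 + s*t**2 (b(t, s) = (t*t)*s + 4 = t**2*s + 4 = s*t**2 + 4 = 4 + s*t**2)
I = 150 (I = 63 + 87 = 150)
-120/(-463) + (304/V(b(-2, 6), -22))/I = -120/(-463) + (304/(1/((4 + 6*(-2)**2) - 22)))/150 = -120*(-1/463) + (304/(1/((4 + 6*4) - 22)))*(1/150) = 120/463 + (304/(1/((4 + 24) - 22)))*(1/150) = 120/463 + (304/(1/(28 - 22)))*(1/150) = 120/463 + (304/(1/6))*(1/150) = 120/463 + (304*6)*(1/150) = 120/463 + 1824*(1/150) = 120/463 + 304/25 = 143752/11575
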